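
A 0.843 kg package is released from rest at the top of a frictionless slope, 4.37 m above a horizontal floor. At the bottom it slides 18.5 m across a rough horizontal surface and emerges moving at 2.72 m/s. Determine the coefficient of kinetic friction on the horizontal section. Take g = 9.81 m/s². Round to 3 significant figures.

Energy bookkeeping (friction removes W_f = μ_k N d):
mgh = ½mv² + μ_k m g d
mgh = 36.139 J; ½mv² = 3.1184 J
W_f = 36.139 − 3.1184 = 33.02 J
μ_k = W_f/(mg·d) = 33.02/(8.270 × 18.5) = 0.2158

μ_k = 0.216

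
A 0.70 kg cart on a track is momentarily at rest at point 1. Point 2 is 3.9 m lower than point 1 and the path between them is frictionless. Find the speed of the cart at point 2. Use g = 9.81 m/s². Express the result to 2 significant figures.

v = 8.7 m/s

Equating total energy at the two states: mgh = ½mv²
The mass cancels from both sides.
v = √(2gh) = √(2 × 9.81 × 3.9) = √76.518 = 8.747 m/s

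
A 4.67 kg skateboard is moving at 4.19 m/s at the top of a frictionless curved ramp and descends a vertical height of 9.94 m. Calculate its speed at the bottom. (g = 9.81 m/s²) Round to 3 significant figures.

v = 14.6 m/s

Energy conservation between the two points: ½mv₀² + mgh = ½mv²
v² = v₀² + 2gh = (4.19)² + 2(9.81)(9.94) = 212.58
v = √212.58 = 14.58 m/s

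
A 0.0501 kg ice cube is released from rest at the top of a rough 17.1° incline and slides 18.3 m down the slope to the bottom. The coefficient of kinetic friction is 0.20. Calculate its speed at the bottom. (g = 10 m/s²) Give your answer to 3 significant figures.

v = 6.14 m/s

Taking the bottom as reference, mgh = ½mv² + μ_k N L with h = L sinθ, N = mg cosθ:
mgh = mgL sinθ = (0.0501)(10)(18.3)sin17.1° = 2.6958 J
W_f = μ_k mg cosθ · L = (0.20)(0.0501)(10)cos17.1°·18.3 = 1.753 J
½mv² = 2.6958 − 1.753 = 0.94325 J
v = √(2 × 0.94325/0.0501) = 6.136 m/s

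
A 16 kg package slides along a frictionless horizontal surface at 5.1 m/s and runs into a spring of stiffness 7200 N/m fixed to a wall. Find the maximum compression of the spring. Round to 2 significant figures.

x = 0.24 m

Conservation of energy between contact and max compression: ½mv² = ½kx²
x = v√(m/k) = 5.1 × √(16/7200) = 0.2404 m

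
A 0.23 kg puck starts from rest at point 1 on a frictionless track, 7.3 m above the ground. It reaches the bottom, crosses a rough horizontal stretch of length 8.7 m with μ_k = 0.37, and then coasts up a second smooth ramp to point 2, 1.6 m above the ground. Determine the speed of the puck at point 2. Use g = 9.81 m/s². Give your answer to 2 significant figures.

Energy at 1: mgh₁ = (0.23)(9.81)(7.3) = 16.471 J
Friction loss: W_f = μ_k mg d = 7.263 J
At 2: ½mv² + mgh₂ = mgh₁ − W_f
½mv² = 16.471 − 7.263 − 3.6101 = 5.5979 J
v = √(2 × 5.5979/0.23) = 6.977 m/s

v = 7.0 m/s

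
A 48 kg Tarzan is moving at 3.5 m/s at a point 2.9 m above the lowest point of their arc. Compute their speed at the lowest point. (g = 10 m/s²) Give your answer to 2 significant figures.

Mechanical energy is conserved (no friction): ½mv₀² + mgh = ½mv²
v² = v₀² + 2gh = (3.5)² + 2(10)(2.9) = 70.250
v = √70.250 = 8.382 m/s

v = 8.4 m/s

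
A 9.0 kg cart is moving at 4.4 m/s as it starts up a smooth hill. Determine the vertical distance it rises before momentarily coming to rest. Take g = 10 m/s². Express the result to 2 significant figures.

Setting KE at the bottom equal to PE gained: ½mv² = mgh
h = v²/(2g) = 4.4²/(2 × 10) = 0.9680 m

h = 0.97 m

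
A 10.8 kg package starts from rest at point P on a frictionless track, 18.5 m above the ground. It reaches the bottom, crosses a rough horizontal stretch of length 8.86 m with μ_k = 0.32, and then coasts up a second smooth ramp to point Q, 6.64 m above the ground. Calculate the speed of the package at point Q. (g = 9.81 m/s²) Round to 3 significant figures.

v = 13.3 m/s

Energy at P: mgh₁ = (10.8)(9.81)(18.5) = 1960.0 J
Friction loss: W_f = μ_k mg d = 300.4 J
At Q: ½mv² + mgh₂ = mgh₁ − W_f
½mv² = 1960.0 − 300.4 − 703.49 = 956.16 J
v = √(2 × 956.16/10.8) = 13.31 m/s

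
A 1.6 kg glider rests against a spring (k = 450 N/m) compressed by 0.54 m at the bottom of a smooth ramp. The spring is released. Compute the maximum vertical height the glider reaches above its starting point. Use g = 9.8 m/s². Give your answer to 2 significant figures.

At maximum height the glider is at rest, so ½kx² = mgh
h = kx²/(2mg) = (450)(0.54)²/(2 × 1.6 × 9.8) = 4.184 m

h = 4.2 m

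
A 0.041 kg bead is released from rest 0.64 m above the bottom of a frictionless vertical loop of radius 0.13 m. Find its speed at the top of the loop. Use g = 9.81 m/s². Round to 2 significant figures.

Energy conservation: mgh = ½mv_top² + mg(2r)
v_top² = 2g(h − 2r) = 2(9.81)(0.64 − 0.2600) = 7.456
v_top = 2.730 m/s

v = 2.7 m/s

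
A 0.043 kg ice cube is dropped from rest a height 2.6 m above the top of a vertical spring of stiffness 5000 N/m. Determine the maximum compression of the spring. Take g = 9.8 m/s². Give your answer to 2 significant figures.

Take the reference level at the top of the uncompressed spring. At max compression the cube has fallen H + x and is momentarily at rest:
mg(H + x) = ½kx²
½(5000)x² − (0.043)(9.8)x − (0.043)(9.8)(2.6) = 0
2500x² − 0.4214x − 1.096 = 0
x = [0.4214 + √(0.1776 + 10956)]/(2 × 2500) = 0.02102 m

x = 0.021 m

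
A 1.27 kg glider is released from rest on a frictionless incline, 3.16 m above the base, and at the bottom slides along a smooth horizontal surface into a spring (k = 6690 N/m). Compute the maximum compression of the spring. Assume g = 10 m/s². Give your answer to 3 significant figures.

At max compression the glider is momentarily at rest: mgh = ½kx²
x = √(2mgh/k) = √(2 × 1.27 × 10 × 3.16 / 6690) = 0.1095 m

x = 0.110 m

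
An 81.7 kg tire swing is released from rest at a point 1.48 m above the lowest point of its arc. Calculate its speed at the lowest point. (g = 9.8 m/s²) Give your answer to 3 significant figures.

v = 5.39 m/s

Equating total energy at the two states: mgh = ½mv²
The mass cancels from both sides.
v = √(2gh) = √(2 × 9.8 × 1.48) = √29.008 = 5.386 m/s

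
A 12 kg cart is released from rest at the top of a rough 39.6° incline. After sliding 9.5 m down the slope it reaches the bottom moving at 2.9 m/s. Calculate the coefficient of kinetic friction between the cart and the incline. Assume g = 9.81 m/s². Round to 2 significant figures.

μ_k = 0.77

The energy dissipated by friction is the PE lost minus the KE gained:
mgL sinθ = 712.86 J; ½mv² = 50.460 J
W_f = 712.86 − 50.460 = 662.4 J
μ_k = W_f/(mg cosθ · L) = 662.4/(90.70 × 9.5) = 0.7687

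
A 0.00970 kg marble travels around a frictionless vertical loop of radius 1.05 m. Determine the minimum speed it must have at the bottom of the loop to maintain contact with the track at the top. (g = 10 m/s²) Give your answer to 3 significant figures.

At the top: mg = mv_top²/r ⇒ v_top² = gr = 10.50 m²/s²
Energy from bottom to top (height 2r): ½mv_bot² = ½mv_top² + mg(2r)
v_bot² = gr + 4gr = 5gr = 52.50
v_bot = √(5gr) = 7.246 m/s

v = 7.25 m/s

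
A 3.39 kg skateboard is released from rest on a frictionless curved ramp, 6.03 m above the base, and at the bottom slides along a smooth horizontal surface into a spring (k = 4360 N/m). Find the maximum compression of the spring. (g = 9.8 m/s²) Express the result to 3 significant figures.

At max compression the skateboard is momentarily at rest: mgh = ½kx²
x = √(2mgh/k) = √(2 × 3.39 × 9.8 × 6.03 / 4360) = 0.3031 m

x = 0.303 m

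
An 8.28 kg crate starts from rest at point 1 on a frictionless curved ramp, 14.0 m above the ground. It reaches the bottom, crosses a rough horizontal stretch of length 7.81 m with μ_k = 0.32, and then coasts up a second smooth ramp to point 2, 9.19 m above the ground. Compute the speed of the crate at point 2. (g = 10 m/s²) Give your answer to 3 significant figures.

v = 6.80 m/s

Energy at 1: mgh₁ = (8.28)(10)(14.0) = 1159.2 J
Friction loss: W_f = μ_k mg d = 206.9 J
At 2: ½mv² + mgh₂ = mgh₁ − W_f
½mv² = 1159.2 − 206.9 − 760.93 = 191.33 J
v = √(2 × 191.33/8.28) = 6.798 m/s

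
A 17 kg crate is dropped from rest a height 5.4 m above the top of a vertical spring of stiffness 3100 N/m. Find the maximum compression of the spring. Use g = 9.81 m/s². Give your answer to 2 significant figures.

x = 0.82 m

Measuring PE from the top of the relaxed spring, at max compression the crate has dropped H + x with zero KE, so:
mg(H + x) = ½kx²
½(3100)x² − (17)(9.81)x − (17)(9.81)(5.4) = 0
1550x² − 166.8x − 900.6 = 0
x = [166.8 + √(27812 + 5.5835e+06)]/(2 × 1550) = 0.8179 m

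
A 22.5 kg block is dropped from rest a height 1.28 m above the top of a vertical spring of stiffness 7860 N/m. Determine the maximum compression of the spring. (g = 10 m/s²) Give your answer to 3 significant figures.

Take the reference level at the top of the uncompressed spring. At max compression the block has fallen H + x and is momentarily at rest:
mg(H + x) = ½kx²
½(7860)x² − (22.5)(10)x − (22.5)(10)(1.28) = 0
3930x² − 225.0x − 288.0 = 0
x = [225.0 + √(50625 + 4.5274e+06)]/(2 × 3930) = 0.3008 m

x = 0.301 m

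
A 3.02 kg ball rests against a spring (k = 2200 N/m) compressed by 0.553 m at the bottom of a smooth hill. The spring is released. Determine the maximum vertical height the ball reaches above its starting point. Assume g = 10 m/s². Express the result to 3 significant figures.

h = 11.1 m

Energy conservation from release to the highest point: ½kx² = mgh
h = kx²/(2mg) = (2200)(0.553)²/(2 × 3.02 × 10) = 11.14 m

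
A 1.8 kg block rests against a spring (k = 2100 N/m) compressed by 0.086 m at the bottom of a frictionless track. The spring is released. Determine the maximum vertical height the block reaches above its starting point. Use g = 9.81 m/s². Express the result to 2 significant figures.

Energy conservation from release to the highest point: ½kx² = mgh
h = kx²/(2mg) = (2100)(0.086)²/(2 × 1.8 × 9.81) = 0.4398 m

h = 0.44 m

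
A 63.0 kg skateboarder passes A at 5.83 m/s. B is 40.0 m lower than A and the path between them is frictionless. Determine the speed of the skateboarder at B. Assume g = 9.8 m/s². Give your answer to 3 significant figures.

Mechanical energy is conserved (no friction): ½mv₀² + mgh = ½mv²
The mass cancels from both sides.
v² = v₀² + 2gh = (5.83)² + 2(9.8)(40.0) = 817.99
v = √817.99 = 28.60 m/s

v = 28.6 m/s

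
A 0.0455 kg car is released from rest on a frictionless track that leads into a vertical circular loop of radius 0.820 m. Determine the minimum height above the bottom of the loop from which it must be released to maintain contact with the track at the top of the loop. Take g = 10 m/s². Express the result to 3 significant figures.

At the top, for minimum speed gravity alone supplies the centripetal force: mg = mv_top²/r ⇒ v_top² = gr = 8.200 m²/s²
Energy conservation from release height h to the top (height 2r): mgh = ½mv_top² + mg(2r)
h = v_top²/(2g) + 2r = r/2 + 2r = 5r/2 = 2.050 m

h = 2.05 m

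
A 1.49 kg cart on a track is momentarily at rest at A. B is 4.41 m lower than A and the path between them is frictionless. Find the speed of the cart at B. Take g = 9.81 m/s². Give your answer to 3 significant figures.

Mechanical energy is conserved (no friction): mgh = ½mv²
v = √(2gh) = √(2 × 9.81 × 4.41) = √86.524 = 9.302 m/s

v = 9.30 m/s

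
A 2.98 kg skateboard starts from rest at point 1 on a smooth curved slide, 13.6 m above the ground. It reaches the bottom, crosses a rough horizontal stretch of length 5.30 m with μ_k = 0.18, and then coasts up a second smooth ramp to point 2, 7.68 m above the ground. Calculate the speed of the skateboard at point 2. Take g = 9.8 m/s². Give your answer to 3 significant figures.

Energy at 1: mgh₁ = (2.98)(9.8)(13.6) = 397.17 J
Friction loss: W_f = μ_k mg d = 27.86 J
At 2: ½mv² + mgh₂ = mgh₁ − W_f
½mv² = 397.17 − 27.86 − 224.29 = 145.03 J
v = √(2 × 145.03/2.98) = 9.866 m/s

v = 9.87 m/s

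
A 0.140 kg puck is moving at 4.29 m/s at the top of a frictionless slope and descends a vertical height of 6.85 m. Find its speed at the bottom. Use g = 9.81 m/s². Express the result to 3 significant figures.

v = 12.4 m/s

Mechanical energy is conserved (no friction): ½mv₀² + mgh = ½mv²
v² = v₀² + 2gh = (4.29)² + 2(9.81)(6.85) = 152.80
v = √152.80 = 12.36 m/s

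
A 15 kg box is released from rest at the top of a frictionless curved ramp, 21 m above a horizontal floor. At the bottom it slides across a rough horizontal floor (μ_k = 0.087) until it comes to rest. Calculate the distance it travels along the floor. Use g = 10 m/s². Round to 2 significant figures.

d = 240 m

Energy at the top = energy at the end + work done against friction:
At rest all PE has been dissipated by friction: mgh = μ_k m g d
d = h/μ_k = 21/0.087 = 241.4 m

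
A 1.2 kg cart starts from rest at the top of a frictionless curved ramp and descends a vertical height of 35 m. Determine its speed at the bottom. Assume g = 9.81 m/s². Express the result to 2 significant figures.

By conservation of mechanical energy, mgh = ½mv²
The mass cancels from both sides.
v = √(2gh) = √(2 × 9.81 × 35) = √686.70 = 26.20 m/s

v = 26 m/s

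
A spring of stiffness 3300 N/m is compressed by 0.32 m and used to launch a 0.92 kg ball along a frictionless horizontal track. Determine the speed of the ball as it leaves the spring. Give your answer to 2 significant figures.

v = 19 m/s

The ball leaves the spring when the spring is at natural length, so ½kx² = ½mv²
v = x√(k/m) = 0.32 × √(3300/0.92) = 19.17 m/s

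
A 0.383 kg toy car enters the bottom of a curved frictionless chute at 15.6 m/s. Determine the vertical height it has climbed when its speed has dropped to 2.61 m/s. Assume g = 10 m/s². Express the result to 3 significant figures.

h = 11.8 m

Energy balance between the two points: ½mv₁² = ½mv₂² + mgh
h = (v₁² − v₂²)/(2g) = (15.6² − 2.61²)/(2 × 10) = 11.83 m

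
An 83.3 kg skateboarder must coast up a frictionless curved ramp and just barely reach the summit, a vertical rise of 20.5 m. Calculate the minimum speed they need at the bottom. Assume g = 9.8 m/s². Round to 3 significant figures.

v = 20.0 m/s

At the top they are momentarily at rest, so all KE converts to PE: ½mv² = mgh
v = √(2gh) = √(2 × 9.8 × 20.5) = 20.04 m/s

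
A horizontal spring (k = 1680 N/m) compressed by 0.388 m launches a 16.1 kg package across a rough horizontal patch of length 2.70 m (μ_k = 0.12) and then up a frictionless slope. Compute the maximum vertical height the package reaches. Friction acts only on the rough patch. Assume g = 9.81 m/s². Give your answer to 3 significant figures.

Spring energy: E₀ = ½kx² = ½(1680)(0.388)² = 126.46 J
Friction: W_f = μ_k mg d = (0.12)(16.1)(9.81)(2.70) = 51.17 J
Energy at base of ramp: E = 126.46 − 51.17 = 75.284 J
At max height all remaining energy is PE: mgh = E ⇒ h = E/(mg) = 75.284/(16.1 × 9.81) = 0.4767 m

h = 0.477 m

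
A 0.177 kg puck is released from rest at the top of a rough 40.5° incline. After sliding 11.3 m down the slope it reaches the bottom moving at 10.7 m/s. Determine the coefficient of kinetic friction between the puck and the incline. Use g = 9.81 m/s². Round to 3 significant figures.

μ_k = 0.175

The energy dissipated by friction is the PE lost minus the KE gained:
mgL sinθ = 12.743 J; ½mv² = 10.132 J
W_f = 12.743 − 10.132 = 2.610 J
μ_k = W_f/(mg cosθ · L) = 2.610/(1.320 × 11.3) = 0.1750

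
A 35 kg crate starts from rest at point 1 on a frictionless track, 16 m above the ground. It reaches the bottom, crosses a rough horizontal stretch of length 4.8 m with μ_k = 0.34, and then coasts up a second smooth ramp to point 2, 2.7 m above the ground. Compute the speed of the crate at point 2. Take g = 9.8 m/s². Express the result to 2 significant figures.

v = 15 m/s

Energy at 1: mgh₁ = (35)(9.8)(16) = 5488.0 J
Friction loss: W_f = μ_k mg d = 559.8 J
At 2: ½mv² + mgh₂ = mgh₁ − W_f
½mv² = 5488.0 − 559.8 − 926.10 = 4002.1 J
v = √(2 × 4002.1/35) = 15.12 m/s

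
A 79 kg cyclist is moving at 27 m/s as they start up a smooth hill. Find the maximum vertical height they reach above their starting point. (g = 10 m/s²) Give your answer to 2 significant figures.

h = 36 m

Setting KE at the bottom equal to PE gained: ½mv² = mgh
h = v²/(2g) = 27²/(2 × 10) = 36.45 m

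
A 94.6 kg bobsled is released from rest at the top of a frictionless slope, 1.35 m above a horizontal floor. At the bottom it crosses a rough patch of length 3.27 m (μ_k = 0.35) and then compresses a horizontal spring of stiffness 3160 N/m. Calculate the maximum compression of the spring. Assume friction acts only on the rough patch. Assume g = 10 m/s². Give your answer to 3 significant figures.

x = 0.351 m

Initial energy: E₁ = mgh = (94.6)(10)(1.35) = 1277.1 J
Friction removes W_f = μ_k mg d = (0.35)(94.6)(10)(3.27) = 1083 J
Energy reaching the spring: E = 1277.1 − 1083 = 194.40 J
At max compression ½kx² = E ⇒ x = √(2E/k) = √(2 × 194.40/3160) = 0.3508 m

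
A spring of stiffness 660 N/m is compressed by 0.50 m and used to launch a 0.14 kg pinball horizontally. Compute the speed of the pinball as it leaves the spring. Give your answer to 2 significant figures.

The pinball leaves the spring when the spring is at natural length, so ½kx² = ½mv²
v = x√(k/m) = 0.50 × √(660/0.14) = 34.33 m/s

v = 34 m/s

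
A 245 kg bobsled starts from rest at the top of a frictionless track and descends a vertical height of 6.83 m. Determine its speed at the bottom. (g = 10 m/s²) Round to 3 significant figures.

v = 11.7 m/s

Equating total energy at the two states: mgh = ½mv²
The mass cancels from both sides.
v = √(2gh) = √(2 × 10 × 6.83) = √136.60 = 11.69 m/s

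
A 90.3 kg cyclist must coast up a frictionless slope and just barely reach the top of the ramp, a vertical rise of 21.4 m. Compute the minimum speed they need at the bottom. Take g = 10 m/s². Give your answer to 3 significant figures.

v = 20.7 m/s

At the top they are momentarily at rest, so all KE converts to PE: ½mv² = mgh
v = √(2gh) = √(2 × 10 × 21.4) = 20.69 m/s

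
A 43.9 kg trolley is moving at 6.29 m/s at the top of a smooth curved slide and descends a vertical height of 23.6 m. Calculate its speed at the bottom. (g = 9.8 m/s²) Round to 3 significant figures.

By conservation of mechanical energy, ½mv₀² + mgh = ½mv²
The mass cancels from both sides.
v² = v₀² + 2gh = (6.29)² + 2(9.8)(23.6) = 502.12
v = √502.12 = 22.41 m/s

v = 22.4 m/s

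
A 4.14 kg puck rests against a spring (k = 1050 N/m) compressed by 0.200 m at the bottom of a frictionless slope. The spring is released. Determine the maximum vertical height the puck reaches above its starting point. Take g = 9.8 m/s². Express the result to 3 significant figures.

All spring PE becomes gravitational PE at the highest point: ½kx² = mgh
h = kx²/(2mg) = (1050)(0.200)²/(2 × 4.14 × 9.8) = 0.5176 m

h = 0.518 m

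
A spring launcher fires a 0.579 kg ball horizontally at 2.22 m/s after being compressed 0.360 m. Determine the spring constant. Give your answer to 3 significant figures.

k = 22.0 N/m

Spring PE at full compression equals KE at release: ½kx² = ½mv²
k = mv²/x² = (0.579)(2.22)²/(0.360)² = 22.02 N/m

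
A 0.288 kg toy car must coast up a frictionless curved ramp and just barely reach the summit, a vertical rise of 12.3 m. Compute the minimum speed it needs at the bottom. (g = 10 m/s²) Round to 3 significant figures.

At the top it is momentarily at rest, so all KE converts to PE: ½mv² = mgh
v = √(2gh) = √(2 × 10 × 12.3) = 15.68 m/s

v = 15.7 m/s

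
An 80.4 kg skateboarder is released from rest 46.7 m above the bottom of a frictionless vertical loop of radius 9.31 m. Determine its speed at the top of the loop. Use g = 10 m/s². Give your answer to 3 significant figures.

v = 23.7 m/s

Energy conservation: mgh = ½mv_top² + mg(2r)
v_top² = 2g(h − 2r) = 2(10)(46.7 − 18.62) = 561.6
v_top = 23.70 m/s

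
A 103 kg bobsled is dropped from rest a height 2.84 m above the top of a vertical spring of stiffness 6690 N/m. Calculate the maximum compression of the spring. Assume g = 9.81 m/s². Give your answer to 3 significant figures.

x = 1.09 m

Let x be the compression. The total drop is H + x, and the bobsled is instantaneously at rest at max compression, so energy conservation gives:
mg(H + x) = ½kx²
½(6690)x² − (103)(9.81)x − (103)(9.81)(2.84) = 0
3345x² − 1010x − 2870 = 0
x = [1010 + √(1.021e+06 + 3.8396e+07)]/(2 × 3345) = 1.089 m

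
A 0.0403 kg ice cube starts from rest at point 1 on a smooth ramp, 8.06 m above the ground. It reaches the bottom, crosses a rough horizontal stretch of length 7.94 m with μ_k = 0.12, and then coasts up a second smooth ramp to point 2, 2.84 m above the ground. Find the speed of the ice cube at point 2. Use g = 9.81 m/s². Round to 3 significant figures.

v = 9.15 m/s

Energy at 1: mgh₁ = (0.0403)(9.81)(8.06) = 3.1865 J
Friction loss: W_f = μ_k mg d = 0.3767 J
At 2: ½mv² + mgh₂ = mgh₁ − W_f
½mv² = 3.1865 − 0.3767 − 1.1228 = 1.6870 J
v = √(2 × 1.6870/0.0403) = 9.150 m/s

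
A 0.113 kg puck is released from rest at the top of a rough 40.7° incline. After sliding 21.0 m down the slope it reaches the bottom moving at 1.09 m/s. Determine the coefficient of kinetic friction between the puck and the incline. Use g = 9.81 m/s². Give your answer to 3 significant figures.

μ_k = 0.856

The energy dissipated by friction is the PE lost minus the KE gained:
mgL sinθ = 15.180 J; ½mv² = 0.067128 J
W_f = 15.180 − 0.067128 = 15.11 J
μ_k = W_f/(mg cosθ · L) = 15.11/(0.8404 × 21.0) = 0.8563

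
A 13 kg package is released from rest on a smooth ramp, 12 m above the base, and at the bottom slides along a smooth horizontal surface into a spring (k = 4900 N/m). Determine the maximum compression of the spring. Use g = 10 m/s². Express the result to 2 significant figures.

x = 0.80 m

Energy conservation (no friction) from release to max compression: mgh = ½kx²
x = √(2mgh/k) = √(2 × 13 × 10 × 12 / 4900) = 0.7980 m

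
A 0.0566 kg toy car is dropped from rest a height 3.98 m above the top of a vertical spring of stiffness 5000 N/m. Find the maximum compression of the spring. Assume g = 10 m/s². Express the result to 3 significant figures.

Take the reference level at the top of the uncompressed spring. At max compression the car has fallen H + x and is momentarily at rest:
mg(H + x) = ½kx²
½(5000)x² − (0.0566)(10)x − (0.0566)(10)(3.98) = 0
2500x² − 0.5660x − 2.253 = 0
x = [0.5660 + √(0.3204 + 22527)]/(2 × 2500) = 0.03013 m

x = 0.0301 m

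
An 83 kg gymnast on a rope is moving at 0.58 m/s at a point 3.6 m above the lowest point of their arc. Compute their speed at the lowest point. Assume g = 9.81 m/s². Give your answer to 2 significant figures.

Energy conservation between the two points: ½mv₀² + mgh = ½mv²
v² = v₀² + 2gh = (0.58)² + 2(9.81)(3.6) = 70.968
v = √70.968 = 8.424 m/s

v = 8.4 m/s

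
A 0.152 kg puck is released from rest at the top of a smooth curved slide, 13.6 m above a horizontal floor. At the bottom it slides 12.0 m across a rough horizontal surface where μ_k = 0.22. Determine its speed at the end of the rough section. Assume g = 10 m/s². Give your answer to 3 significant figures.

v = 14.8 m/s

Applying the work–energy principle:
mgh = ½mv² + μ_k m g d
W_f = μ_k mg d = (0.22)(0.152)(10)(12.0) = 4.013 J
½mv² = mgh − W_f = 20.672 − 4.013 = 16.659 J
v = √(2 × 16.659/0.152) = 14.81 m/s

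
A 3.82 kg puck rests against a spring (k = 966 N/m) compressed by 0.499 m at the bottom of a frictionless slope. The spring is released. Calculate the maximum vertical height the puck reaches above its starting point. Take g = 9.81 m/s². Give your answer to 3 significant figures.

h = 3.21 m

All spring PE becomes gravitational PE at the highest point: ½kx² = mgh
h = kx²/(2mg) = (966)(0.499)²/(2 × 3.82 × 9.81) = 3.209 m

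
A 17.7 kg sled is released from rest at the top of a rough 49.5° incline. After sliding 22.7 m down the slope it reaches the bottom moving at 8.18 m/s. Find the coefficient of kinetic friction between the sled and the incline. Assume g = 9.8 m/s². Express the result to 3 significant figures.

μ_k = 0.939

Energy balance down the incline: mg L sinθ − ½mv² = μ_k (mg cosθ) L
mgL sinθ = 2994.1 J; ½mv² = 592.17 J
W_f = 2994.1 − 592.17 = 2402 J
μ_k = W_f/(mg cosθ · L) = 2402/(112.7 × 22.7) = 0.9393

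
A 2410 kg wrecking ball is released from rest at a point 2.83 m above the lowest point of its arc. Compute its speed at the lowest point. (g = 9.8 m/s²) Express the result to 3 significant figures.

Equating total energy at the two states: mgh = ½mv²
v = √(2gh) = √(2 × 9.8 × 2.83) = √55.468 = 7.448 m/s

v = 7.45 m/s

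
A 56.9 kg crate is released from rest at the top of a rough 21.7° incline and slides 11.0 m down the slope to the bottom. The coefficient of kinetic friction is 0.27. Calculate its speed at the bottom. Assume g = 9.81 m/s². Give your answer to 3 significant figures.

Taking the bottom as reference, mgh = ½mv² + μ_k N L with h = L sinθ, N = mg cosθ:
mgh = mgL sinθ = (56.9)(9.81)(11.0)sin21.7° = 2270.3 J
W_f = μ_k mg cosθ · L = (0.27)(56.9)(9.81)cos21.7°·11.0 = 1540 J
½mv² = 2270.3 − 1540 = 729.94 J
v = √(2 × 729.94/56.9) = 5.065 m/s

v = 5.07 m/s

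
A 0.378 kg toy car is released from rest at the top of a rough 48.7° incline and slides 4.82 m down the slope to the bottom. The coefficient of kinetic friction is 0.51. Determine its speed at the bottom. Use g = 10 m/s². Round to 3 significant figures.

v = 6.32 m/s

Work–energy: mg(L sinθ) − μ_k(mg cosθ)L = ½mv²
mgh = mgL sinθ = (0.378)(10)(4.82)sin48.7° = 13.688 J
W_f = μ_k mg cosθ · L = (0.51)(0.378)(10)cos48.7°·4.82 = 6.133 J
½mv² = 13.688 − 6.133 = 7.5550 J
v = √(2 × 7.5550/0.378) = 6.322 m/s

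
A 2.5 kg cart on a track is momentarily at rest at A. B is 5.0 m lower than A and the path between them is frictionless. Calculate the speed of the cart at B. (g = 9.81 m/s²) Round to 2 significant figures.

Mechanical energy is conserved (no friction): mgh = ½mv²
The mass cancels from both sides.
v = √(2gh) = √(2 × 9.81 × 5.0) = √98.100 = 9.905 m/s

v = 9.9 m/s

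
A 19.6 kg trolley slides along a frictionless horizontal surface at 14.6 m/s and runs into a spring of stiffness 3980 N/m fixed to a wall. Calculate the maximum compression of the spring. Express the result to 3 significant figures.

At max compression the trolley is momentarily at rest: ½mv² = ½kx²
x = v√(m/k) = 14.6 × √(19.6/3980) = 1.025 m

x = 1.02 m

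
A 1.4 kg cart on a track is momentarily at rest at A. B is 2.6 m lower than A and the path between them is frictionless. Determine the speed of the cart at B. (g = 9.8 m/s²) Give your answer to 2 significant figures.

By conservation of mechanical energy, mgh = ½mv²
v = √(2gh) = √(2 × 9.8 × 2.6) = √50.960 = 7.139 m/s

v = 7.1 m/s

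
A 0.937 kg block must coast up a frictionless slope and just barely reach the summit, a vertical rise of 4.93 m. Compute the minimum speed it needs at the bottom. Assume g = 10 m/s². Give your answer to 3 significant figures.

v = 9.93 m/s

At the top it is momentarily at rest, so all KE converts to PE: ½mv² = mgh
v = √(2gh) = √(2 × 10 × 4.93) = 9.930 m/s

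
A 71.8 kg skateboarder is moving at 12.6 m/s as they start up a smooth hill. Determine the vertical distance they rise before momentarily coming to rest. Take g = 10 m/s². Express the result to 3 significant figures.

h = 7.94 m

By energy conservation, ½mv² = mgh
h = v²/(2g) = 12.6²/(2 × 10) = 7.938 m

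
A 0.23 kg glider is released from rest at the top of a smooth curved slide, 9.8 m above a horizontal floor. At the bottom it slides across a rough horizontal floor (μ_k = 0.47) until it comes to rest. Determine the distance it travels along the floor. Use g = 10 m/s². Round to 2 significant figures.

d = 21 m

Energy at the top = energy at the end + work done against friction:
At rest all PE has been dissipated by friction: mgh = μ_k m g d
d = h/μ_k = 9.8/0.47 = 20.85 m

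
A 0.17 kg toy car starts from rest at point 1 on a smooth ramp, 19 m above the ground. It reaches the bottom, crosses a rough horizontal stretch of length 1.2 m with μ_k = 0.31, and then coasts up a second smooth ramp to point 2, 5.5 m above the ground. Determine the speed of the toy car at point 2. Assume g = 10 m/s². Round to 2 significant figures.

Energy at 1: mgh₁ = (0.17)(10)(19) = 32.300 J
Friction loss: W_f = μ_k mg d = 0.6324 J
At 2: ½mv² + mgh₂ = mgh₁ − W_f
½mv² = 32.300 − 0.6324 − 9.3500 = 22.318 J
v = √(2 × 22.318/0.17) = 16.20 m/s

v = 16 m/s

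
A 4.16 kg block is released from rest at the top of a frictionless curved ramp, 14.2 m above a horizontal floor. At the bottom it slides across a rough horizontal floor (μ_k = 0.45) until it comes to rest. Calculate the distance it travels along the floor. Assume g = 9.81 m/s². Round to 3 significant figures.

d = 31.6 m

Applying the work–energy principle:
At rest all PE has been dissipated by friction: mgh = μ_k m g d
d = h/μ_k = 14.2/0.45 = 31.56 m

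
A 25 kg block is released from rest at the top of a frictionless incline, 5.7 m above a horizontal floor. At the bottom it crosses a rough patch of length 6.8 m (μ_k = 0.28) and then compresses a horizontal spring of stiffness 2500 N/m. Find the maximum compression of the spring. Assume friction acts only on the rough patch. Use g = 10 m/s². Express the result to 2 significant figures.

Initial energy: E₁ = mgh = (25)(10)(5.7) = 1425.0 J
Friction removes W_f = μ_k mg d = (0.28)(25)(10)(6.8) = 476.0 J
Energy reaching the spring: E = 1425.0 − 476.0 = 949.00 J
At max compression ½kx² = E ⇒ x = √(2E/k) = √(2 × 949.00/2500) = 0.8713 m

x = 0.87 m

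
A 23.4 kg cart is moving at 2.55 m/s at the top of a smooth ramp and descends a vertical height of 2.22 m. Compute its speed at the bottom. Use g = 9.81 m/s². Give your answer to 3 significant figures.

v = 7.08 m/s

Equating total energy at the two states: ½mv₀² + mgh = ½mv²
v² = v₀² + 2gh = (2.55)² + 2(9.81)(2.22) = 50.059
v = √50.059 = 7.075 m/s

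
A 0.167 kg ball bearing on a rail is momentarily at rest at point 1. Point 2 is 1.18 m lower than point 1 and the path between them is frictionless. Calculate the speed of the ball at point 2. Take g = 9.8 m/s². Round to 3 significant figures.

Mechanical energy is conserved (no friction): mgh = ½mv²
v = √(2gh) = √(2 × 9.8 × 1.18) = √23.128 = 4.809 m/s

v = 4.81 m/s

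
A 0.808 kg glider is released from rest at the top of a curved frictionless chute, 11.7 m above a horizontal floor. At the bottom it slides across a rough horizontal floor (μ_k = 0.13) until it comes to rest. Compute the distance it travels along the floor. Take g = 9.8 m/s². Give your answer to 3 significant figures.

d = 90.0 m

Energy at the top = energy at the end + work done against friction:
At rest all PE has been dissipated by friction: mgh = μ_k m g d
d = h/μ_k = 11.7/0.13 = 90.00 m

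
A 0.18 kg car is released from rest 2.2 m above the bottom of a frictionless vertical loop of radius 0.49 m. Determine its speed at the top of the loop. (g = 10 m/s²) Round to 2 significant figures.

Energy conservation: mgh = ½mv_top² + mg(2r)
v_top² = 2g(h − 2r) = 2(10)(2.2 − 0.9800) = 24.40
v_top = 4.940 m/s

v = 4.9 m/s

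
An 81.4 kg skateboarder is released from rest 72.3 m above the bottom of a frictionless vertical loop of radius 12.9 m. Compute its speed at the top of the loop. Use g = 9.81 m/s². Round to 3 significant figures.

Energy conservation: mgh = ½mv_top² + mg(2r)
v_top² = 2g(h − 2r) = 2(9.81)(72.3 − 25.80) = 912.3
v_top = 30.20 m/s

v = 30.2 m/s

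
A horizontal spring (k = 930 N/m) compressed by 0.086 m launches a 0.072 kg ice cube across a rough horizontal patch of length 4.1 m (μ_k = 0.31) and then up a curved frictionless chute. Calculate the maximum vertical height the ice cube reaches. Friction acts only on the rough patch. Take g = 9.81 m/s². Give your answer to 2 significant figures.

Spring energy: E₀ = ½kx² = ½(930)(0.086)² = 3.4391 J
Friction: W_f = μ_k mg d = (0.31)(0.072)(9.81)(4.1) = 0.8977 J
Energy at base of ramp: E = 3.4391 − 0.8977 = 2.5414 J
At max height all remaining energy is PE: mgh = E ⇒ h = E/(mg) = 2.5414/(0.072 × 9.81) = 3.598 m

h = 3.6 m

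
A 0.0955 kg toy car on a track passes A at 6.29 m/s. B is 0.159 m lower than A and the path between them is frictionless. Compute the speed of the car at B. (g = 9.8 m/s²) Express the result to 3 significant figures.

Energy conservation between the two points: ½mv₀² + mgh = ½mv²
v² = v₀² + 2gh = (6.29)² + 2(9.8)(0.159) = 42.681
v = √42.681 = 6.533 m/s

v = 6.53 m/s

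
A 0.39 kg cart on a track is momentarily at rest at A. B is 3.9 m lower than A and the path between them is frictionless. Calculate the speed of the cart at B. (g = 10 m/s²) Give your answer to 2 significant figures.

Equating total energy at the two states: mgh = ½mv²
v = √(2gh) = √(2 × 10 × 3.9) = √78.000 = 8.832 m/s

v = 8.8 m/s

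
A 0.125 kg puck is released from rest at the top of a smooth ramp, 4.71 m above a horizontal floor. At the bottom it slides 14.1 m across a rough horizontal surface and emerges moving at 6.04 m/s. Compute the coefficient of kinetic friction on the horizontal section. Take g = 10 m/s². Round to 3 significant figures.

Applying the work–energy principle:
mgh = ½mv² + μ_k m g d
mgh = 5.8875 J; ½mv² = 2.2801 J
W_f = 5.8875 − 2.2801 = 3.607 J
μ_k = W_f/(mg·d) = 3.607/(1.250 × 14.1) = 0.2047

μ_k = 0.205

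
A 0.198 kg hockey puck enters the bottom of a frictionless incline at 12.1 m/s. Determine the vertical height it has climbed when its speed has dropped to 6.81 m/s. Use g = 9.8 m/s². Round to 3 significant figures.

h = 5.10 m

Conservation of energy: ½mv₁² = ½mv₂² + mgh
h = (v₁² − v₂²)/(2g) = (12.1² − 6.81²)/(2 × 9.8) = 5.104 m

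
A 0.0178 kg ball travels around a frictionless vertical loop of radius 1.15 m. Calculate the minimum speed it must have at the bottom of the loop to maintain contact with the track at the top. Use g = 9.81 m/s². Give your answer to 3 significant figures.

At the top: mg = mv_top²/r ⇒ v_top² = gr = 11.28 m²/s²
Energy from bottom to top (height 2r): ½mv_bot² = ½mv_top² + mg(2r)
v_bot² = gr + 4gr = 5gr = 56.41
v_bot = √(5gr) = 7.510 m/s

v = 7.51 m/s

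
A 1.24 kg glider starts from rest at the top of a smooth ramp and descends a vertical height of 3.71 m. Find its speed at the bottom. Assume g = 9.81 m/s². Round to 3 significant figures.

By conservation of mechanical energy, mgh = ½mv²
v = √(2gh) = √(2 × 9.81 × 3.71) = √72.790 = 8.532 m/s

v = 8.53 m/s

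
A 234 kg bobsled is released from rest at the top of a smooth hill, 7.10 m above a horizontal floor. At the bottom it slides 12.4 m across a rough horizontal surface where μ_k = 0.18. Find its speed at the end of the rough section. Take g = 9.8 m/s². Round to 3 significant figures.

v = 9.77 m/s

Energy bookkeeping (friction removes W_f = μ_k N d):
mgh = ½mv² + μ_k m g d
W_f = μ_k mg d = (0.18)(234)(9.8)(12.4) = 5118 J
½mv² = mgh − W_f = 16282 − 5118 = 11163 J
v = √(2 × 11163/234) = 9.768 m/s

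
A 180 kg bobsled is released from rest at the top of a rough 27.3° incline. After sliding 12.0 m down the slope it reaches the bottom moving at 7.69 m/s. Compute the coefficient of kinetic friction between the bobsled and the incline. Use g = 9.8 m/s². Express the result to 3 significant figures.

mgh = ½mv² + μ_k (mg cosθ) L, with h = L sinθ
mgL sinθ = 9708.7 J; ½mv² = 5322.2 J
W_f = 9708.7 − 5322.2 = 4386 J
μ_k = W_f/(mg cosθ · L) = 4386/(1568 × 12.0) = 0.2332

μ_k = 0.233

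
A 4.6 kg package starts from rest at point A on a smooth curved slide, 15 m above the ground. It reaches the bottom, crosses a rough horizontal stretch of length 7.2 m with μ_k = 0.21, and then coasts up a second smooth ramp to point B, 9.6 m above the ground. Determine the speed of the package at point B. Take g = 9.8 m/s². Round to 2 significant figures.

Energy at A: mgh₁ = (4.6)(9.8)(15) = 676.20 J
Friction loss: W_f = μ_k mg d = 68.16 J
At B: ½mv² + mgh₂ = mgh₁ − W_f
½mv² = 676.20 − 68.16 − 432.77 = 175.27 J
v = √(2 × 175.27/4.6) = 8.730 m/s

v = 8.7 m/s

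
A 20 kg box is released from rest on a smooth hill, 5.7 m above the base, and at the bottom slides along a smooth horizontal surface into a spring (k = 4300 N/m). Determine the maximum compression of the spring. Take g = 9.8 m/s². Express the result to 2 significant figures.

x = 0.72 m

At max compression the box is momentarily at rest: mgh = ½kx²
x = √(2mgh/k) = √(2 × 20 × 9.8 × 5.7 / 4300) = 0.7209 m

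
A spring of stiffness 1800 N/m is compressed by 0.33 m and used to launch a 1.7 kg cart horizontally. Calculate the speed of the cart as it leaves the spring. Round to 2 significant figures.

v = 11 m/s

Spring PE converts entirely to kinetic energy: ½kx² = ½mv²
v = x√(k/m) = 0.33 × √(1800/1.7) = 10.74 m/s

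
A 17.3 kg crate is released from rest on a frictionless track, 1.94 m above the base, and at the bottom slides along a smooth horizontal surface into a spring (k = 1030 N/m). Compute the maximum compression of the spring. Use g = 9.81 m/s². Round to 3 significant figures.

At max compression the crate is momentarily at rest: mgh = ½kx²
x = √(2mgh/k) = √(2 × 17.3 × 9.81 × 1.94 / 1030) = 0.7996 m

x = 0.800 m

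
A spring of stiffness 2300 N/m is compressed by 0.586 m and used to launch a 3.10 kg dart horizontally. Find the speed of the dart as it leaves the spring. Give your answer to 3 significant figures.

Spring PE converts entirely to kinetic energy: ½kx² = ½mv²
v = x√(k/m) = 0.586 × √(2300/3.10) = 15.96 m/s

v = 16.0 m/s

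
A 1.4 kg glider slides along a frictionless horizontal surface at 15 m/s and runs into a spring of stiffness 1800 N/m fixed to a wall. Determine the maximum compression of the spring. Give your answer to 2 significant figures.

All KE is stored as spring PE at maximum compression: ½mv² = ½kx²
x = v√(m/k) = 15 × √(1.4/1800) = 0.4183 m

x = 0.42 m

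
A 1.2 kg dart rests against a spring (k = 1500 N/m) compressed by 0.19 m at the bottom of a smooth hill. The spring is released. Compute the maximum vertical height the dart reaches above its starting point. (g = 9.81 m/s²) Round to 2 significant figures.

h = 2.3 m

Energy conservation from release to the highest point: ½kx² = mgh
h = kx²/(2mg) = (1500)(0.19)²/(2 × 1.2 × 9.81) = 2.300 m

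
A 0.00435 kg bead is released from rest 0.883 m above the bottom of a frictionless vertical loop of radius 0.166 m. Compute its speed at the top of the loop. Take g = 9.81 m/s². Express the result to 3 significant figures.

v = 3.29 m/s

Energy conservation: mgh = ½mv_top² + mg(2r)
v_top² = 2g(h − 2r) = 2(9.81)(0.883 − 0.3320) = 10.81
v_top = 3.288 m/s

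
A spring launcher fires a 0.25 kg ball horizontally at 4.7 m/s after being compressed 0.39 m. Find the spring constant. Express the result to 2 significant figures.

k = 36 N/m

Energy stored in the spring equals the launch KE: ½kx² = ½mv²
k = mv²/x² = (0.25)(4.7)²/(0.39)² = 36.31 N/m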